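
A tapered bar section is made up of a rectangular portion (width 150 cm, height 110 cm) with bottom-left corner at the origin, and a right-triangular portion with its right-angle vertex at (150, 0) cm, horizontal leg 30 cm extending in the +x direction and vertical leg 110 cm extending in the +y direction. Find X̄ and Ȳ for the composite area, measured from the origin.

Part | A | x̄ᵢ | ȳᵢ | A·x̄ᵢ | A·ȳᵢ
rectangular portion | 16500.00 | 75.00 | 55.00 | 1237500.00 | 907500.00
triangular portion | 1650.00 | 160.00 | 36.67 | 264000.00 | 60500.00
Σ | 18150.00 |  |  | 1501500.00 | 968000.00
X̄ = 1501500.00 / 18150.00 = 82.73 cm
Ȳ = 968000.00 / 18150.00 = 53.33 cm

X̄ = 82.73 cm, Ȳ = 53.33 cm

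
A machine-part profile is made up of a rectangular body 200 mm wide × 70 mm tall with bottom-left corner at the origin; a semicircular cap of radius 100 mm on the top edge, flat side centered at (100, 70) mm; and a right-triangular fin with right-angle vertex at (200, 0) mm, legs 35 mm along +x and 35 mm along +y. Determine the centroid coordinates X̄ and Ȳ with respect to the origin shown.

X̄ = 102.26 mm, Ȳ = 74.65 mm

rectangular body: A = 200 × 70 = 14000.00, centroid at (100.00, 35.00).
semicircular top: A = ½π·100² = 15707.96, centroid at (100.00, 112.44).
triangular fin: A = ½·35·35 = 612.50, centroid at (211.67, 11.67).
ΣA = 30320.46 mm², ΣAX̄ = 3100442.16 mm³, ΣAȲ = 2263369.93 mm³.
X̄ = 3100442.16/30320.46 = 102.26 mm; Ȳ = 2263369.93/30320.46 = 74.65 mm.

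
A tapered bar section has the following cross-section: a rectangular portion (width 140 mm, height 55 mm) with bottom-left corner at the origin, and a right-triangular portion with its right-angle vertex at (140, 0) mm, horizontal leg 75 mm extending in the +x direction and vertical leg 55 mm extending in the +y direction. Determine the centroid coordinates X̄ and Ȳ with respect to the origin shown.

rectangular portion: A = 140 × 55 = 7700.00, centroid at (70.00, 27.50).
triangular portion: A = ½·75·55 = 2062.50, centroid at (165.00, 18.33).
ΣA = 9762.50 mm²
ΣAX̄ = (7700.00)(70.00) + (2062.50)(165.00) = 879312.50 mm³
ΣAȲ = (7700.00)(27.50) + (2062.50)(18.33) = 249562.50 mm³
X̄ = 879312.50 / 9762.50 = 90.07 mm
Ȳ = 249562.50 / 9762.50 = 25.56 mm

X̄ = 90.07 mm, Ȳ = 25.56 mm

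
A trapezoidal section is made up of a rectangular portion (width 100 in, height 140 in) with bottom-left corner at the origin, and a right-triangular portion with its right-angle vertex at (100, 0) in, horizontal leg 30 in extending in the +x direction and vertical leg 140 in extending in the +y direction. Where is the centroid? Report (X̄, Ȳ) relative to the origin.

X̄ = 57.83 in, Ȳ = 66.96 in

Part | A | x̄ᵢ | ȳᵢ | A·x̄ᵢ | A·ȳᵢ
rectangular portion | 14000.00 | 50.00 | 70.00 | 700000.00 | 980000.00
triangular portion | 2100.00 | 110.00 | 46.67 | 231000.00 | 98000.00
Σ | 16100.00 |  |  | 931000.00 | 1078000.00
X̄ = 931000.00 / 16100.00 = 57.83 in
Ȳ = 1078000.00 / 16100.00 = 66.96 in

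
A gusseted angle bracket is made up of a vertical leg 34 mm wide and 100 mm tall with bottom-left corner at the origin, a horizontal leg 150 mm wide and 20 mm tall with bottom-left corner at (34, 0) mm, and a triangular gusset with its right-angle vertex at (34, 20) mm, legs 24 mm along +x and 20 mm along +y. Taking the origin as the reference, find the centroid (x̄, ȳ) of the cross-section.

vertical leg: A = 34 × 100 = 3400.00, centroid at (17.00, 50.00).
horizontal leg: A = 150 × 20 = 3000.00, centroid at (109.00, 10.00).
gusset: A = ½·24·20 = 240.00, centroid at (42.00, 26.67).
ΣA = 6640.00 mm²
ΣAx̄ = (3400.00)(17.00) + (3000.00)(109.00) + (240.00)(42.00) = 394880.00 mm³
ΣAȳ = (3400.00)(50.00) + (3000.00)(10.00) + (240.00)(26.67) = 206400.00 mm³
x̄ = 394880.00 / 6640.00 = 59.47 mm
ȳ = 206400.00 / 6640.00 = 31.08 mm

x̄ = 59.47 mm, ȳ = 31.08 mm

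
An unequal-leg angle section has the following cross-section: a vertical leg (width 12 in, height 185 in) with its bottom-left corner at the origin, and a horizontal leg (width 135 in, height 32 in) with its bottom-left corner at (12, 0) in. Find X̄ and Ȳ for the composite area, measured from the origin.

Part | A | x̄ᵢ | ȳᵢ | A·x̄ᵢ | A·ȳᵢ
vertical leg | 2220.00 | 6.00 | 92.50 | 13320.00 | 205350.00
horizontal leg | 4320.00 | 79.50 | 16.00 | 343440.00 | 69120.00
Σ | 6540.00 |  |  | 356760.00 | 274470.00
X̄ = 356760.00 / 6540.00 = 54.55 in
Ȳ = 274470.00 / 6540.00 = 41.97 in

X̄ = 54.55 in, Ȳ = 41.97 in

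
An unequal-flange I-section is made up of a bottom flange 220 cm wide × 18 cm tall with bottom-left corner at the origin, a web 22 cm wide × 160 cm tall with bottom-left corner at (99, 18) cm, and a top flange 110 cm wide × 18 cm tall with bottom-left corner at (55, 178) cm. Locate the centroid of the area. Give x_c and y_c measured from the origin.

x_c = 110.00 cm, y_c = 79.37 cm

bottom flange: A = 220 × 18 = 3960.00, centroid at (110.00, 9.00).
web: A = 22 × 160 = 3520.00, centroid at (110.00, 98.00).
top flange: A = 110 × 18 = 1980.00, centroid at (110.00, 187.00).
ΣA = 9460.00 cm²
ΣAx_c = (3960.00)(110.00) + (3520.00)(110.00) + (1980.00)(110.00) = 1040600.00 cm³
ΣAy_c = (3960.00)(9.00) + (3520.00)(98.00) + (1980.00)(187.00) = 750860.00 cm³
x_c = 1040600.00 / 9460.00 = 110.00 cm
y_c = 750860.00 / 9460.00 = 79.37 cm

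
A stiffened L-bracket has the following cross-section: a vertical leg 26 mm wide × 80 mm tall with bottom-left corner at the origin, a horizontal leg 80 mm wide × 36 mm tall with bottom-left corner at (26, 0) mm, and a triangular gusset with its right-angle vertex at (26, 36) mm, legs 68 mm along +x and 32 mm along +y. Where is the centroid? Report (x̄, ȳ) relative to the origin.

Part | A | x̄ᵢ | ȳᵢ | A·x̄ᵢ | A·ȳᵢ
vertical leg | 2080.00 | 13.00 | 40.00 | 27040.00 | 83200.00
horizontal leg | 2880.00 | 66.00 | 18.00 | 190080.00 | 51840.00
gusset | 1088.00 | 48.67 | 46.67 | 52949.33 | 50773.33
Σ | 6048.00 |  |  | 270069.33 | 185813.33
x̄ = 270069.33 / 6048.00 = 44.65 mm
ȳ = 185813.33 / 6048.00 = 30.72 mm

x̄ = 44.65 mm, ȳ = 30.72 mm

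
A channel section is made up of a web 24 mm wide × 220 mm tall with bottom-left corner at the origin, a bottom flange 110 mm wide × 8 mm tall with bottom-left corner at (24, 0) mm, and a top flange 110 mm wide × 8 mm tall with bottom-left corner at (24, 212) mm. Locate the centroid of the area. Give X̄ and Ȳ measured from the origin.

X̄ = 28.75 mm, Ȳ = 110.00 mm

Part | A | x̄ᵢ | ȳᵢ | A·x̄ᵢ | A·ȳᵢ
web | 5280.00 | 12.00 | 110.00 | 63360.00 | 580800.00
bottom flange | 880.00 | 79.00 | 4.00 | 69520.00 | 3520.00
top flange | 880.00 | 79.00 | 216.00 | 69520.00 | 190080.00
Σ | 7040.00 |  |  | 202400.00 | 774400.00
X̄ = 202400.00 / 7040.00 = 28.75 mm
Ȳ = 774400.00 / 7040.00 = 110.00 mm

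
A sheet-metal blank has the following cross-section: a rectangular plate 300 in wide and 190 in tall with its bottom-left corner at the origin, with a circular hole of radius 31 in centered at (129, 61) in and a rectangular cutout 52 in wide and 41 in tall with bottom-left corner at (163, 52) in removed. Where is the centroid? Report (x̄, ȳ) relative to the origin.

x̄ = 149.62 in, ȳ = 97.90 in

Part | A | x̄ᵢ | ȳᵢ | A·x̄ᵢ | A·ȳᵢ
plate | 57000.00 | 150.00 | 95.00 | 8550000.00 | 5415000.00
hole 1 | -3019.07 | 129.00 | 61.00 | -389460.10 | -184163.30
hole 2 | -2132.00 | 189.00 | 72.50 | -402948.00 | -154570.00
Σ | 51848.93 |  |  | 7757591.90 | 5076266.70
x̄ = 7757591.90 / 51848.93 = 149.62 in
ȳ = 5076266.70 / 51848.93 = 97.90 in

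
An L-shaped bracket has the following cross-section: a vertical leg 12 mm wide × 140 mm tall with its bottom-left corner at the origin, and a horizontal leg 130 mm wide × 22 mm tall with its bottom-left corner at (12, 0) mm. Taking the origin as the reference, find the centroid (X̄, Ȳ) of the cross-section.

X̄ = 50.73 mm, Ȳ = 32.83 mm

Part | A | x̄ᵢ | ȳᵢ | A·x̄ᵢ | A·ȳᵢ
vertical leg | 1680.00 | 6.00 | 70.00 | 10080.00 | 117600.00
horizontal leg | 2860.00 | 77.00 | 11.00 | 220220.00 | 31460.00
Σ | 4540.00 |  |  | 230300.00 | 149060.00
X̄ = 230300.00 / 4540.00 = 50.73 mm
Ȳ = 149060.00 / 4540.00 = 32.83 mm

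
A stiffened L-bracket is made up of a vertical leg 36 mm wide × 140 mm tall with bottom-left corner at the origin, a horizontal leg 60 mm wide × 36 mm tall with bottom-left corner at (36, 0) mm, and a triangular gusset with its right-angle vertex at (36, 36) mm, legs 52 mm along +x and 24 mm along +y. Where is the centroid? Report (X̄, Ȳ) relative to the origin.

Part | A | x̄ᵢ | ȳᵢ | A·x̄ᵢ | A·ȳᵢ
vertical leg | 5040.00 | 18.00 | 70.00 | 90720.00 | 352800.00
horizontal leg | 2160.00 | 66.00 | 18.00 | 142560.00 | 38880.00
gusset | 624.00 | 53.33 | 44.00 | 33280.00 | 27456.00
Σ | 7824.00 |  |  | 266560.00 | 419136.00
X̄ = 266560.00 / 7824.00 = 34.07 mm
Ȳ = 419136.00 / 7824.00 = 53.57 mm

X̄ = 34.07 mm, Ȳ = 53.57 mm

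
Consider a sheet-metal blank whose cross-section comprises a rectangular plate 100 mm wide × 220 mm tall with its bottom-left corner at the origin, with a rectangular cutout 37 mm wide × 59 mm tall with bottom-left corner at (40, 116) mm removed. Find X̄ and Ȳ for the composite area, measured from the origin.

X̄ = 49.06 mm, Ȳ = 106.09 mm

Part | A | x̄ᵢ | ȳᵢ | A·x̄ᵢ | A·ȳᵢ
plate | 22000.00 | 50.00 | 110.00 | 1100000.00 | 2420000.00
hole | -2183.00 | 58.50 | 145.50 | -127705.50 | -317626.50
Σ | 19817.00 |  |  | 972294.50 | 2102373.50
X̄ = 972294.50 / 19817.00 = 49.06 mm
Ȳ = 2102373.50 / 19817.00 = 106.09 mm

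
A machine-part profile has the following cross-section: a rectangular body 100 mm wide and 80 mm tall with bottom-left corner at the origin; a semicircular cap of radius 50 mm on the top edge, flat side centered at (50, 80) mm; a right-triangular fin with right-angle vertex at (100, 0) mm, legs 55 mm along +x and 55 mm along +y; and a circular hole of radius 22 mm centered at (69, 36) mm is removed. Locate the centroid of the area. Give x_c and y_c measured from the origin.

rectangular body: A = 100 × 80 = 8000.00, centroid at (50.00, 40.00).
semicircular top: A = ½π·50² = 3926.99, centroid at (50.00, 101.22).
triangular fin: A = ½·55·55 = 1512.50, centroid at (118.33, 18.33).
hole: A = −π·22² = -1520.53, centroid at (69.00, 36.00).
ΣA = 11918.96 mm²
ΣAx_c = (8000.00)(50.00) + (3926.99)(50.00) + (1512.50)(118.33) + (-1520.53)(69.00) = 670412.08 mm³
ΣAy_c = (8000.00)(40.00) + (3926.99)(101.22) + (1512.50)(18.33) + (-1520.53)(36.00) = 690482.65 mm³
x_c = 670412.08 / 11918.96 = 56.25 mm
y_c = 690482.65 / 11918.96 = 57.93 mm

x_c = 56.25 mm, y_c = 57.93 mm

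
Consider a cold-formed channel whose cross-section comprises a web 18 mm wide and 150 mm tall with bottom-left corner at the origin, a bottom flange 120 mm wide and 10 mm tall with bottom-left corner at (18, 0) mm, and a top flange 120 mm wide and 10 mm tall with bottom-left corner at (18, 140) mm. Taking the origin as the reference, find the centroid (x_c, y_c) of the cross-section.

x_c = 41.47 mm, y_c = 75.00 mm

web: A = 18 × 150 = 2700.00, centroid at (9.00, 75.00).
bottom flange: A = 120 × 10 = 1200.00, centroid at (78.00, 5.00).
top flange: A = 120 × 10 = 1200.00, centroid at (78.00, 145.00).
ΣA = 5100.00 mm², ΣAx_c = 211500.00 mm³, ΣAy_c = 382500.00 mm³.
x_c = 211500.00/5100.00 = 41.47 mm; y_c = 382500.00/5100.00 = 75.00 mm.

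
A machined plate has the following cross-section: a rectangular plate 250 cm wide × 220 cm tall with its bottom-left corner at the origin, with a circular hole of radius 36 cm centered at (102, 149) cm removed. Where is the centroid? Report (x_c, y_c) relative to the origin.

plate: A = 250 × 220 = 55000.00, centroid at (125.00, 110.00).
hole: A = −π·36² = -4071.50, centroid at (102.00, 149.00).
ΣA = 50928.50 cm²
ΣAx_c = (55000.00)(125.00) + (-4071.50)(102.00) = 6459706.58 cm³
ΣAy_c = (55000.00)(110.00) + (-4071.50)(149.00) = 5443345.89 cm³
x_c = 6459706.58 / 50928.50 = 126.84 cm
y_c = 5443345.89 / 50928.50 = 106.88 cm

x_c = 126.84 cm, y_c = 106.88 cm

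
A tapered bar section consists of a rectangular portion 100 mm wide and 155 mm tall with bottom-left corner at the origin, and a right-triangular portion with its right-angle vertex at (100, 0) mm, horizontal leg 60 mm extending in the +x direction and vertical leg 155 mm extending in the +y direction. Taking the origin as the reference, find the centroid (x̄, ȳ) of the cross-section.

x̄ = 66.15 mm, ȳ = 71.54 mm

Part | A | x̄ᵢ | ȳᵢ | A·x̄ᵢ | A·ȳᵢ
rectangular portion | 15500.00 | 50.00 | 77.50 | 775000.00 | 1201250.00
triangular portion | 4650.00 | 120.00 | 51.67 | 558000.00 | 240250.00
Σ | 20150.00 |  |  | 1333000.00 | 1441500.00
x̄ = 1333000.00 / 20150.00 = 66.15 mm
ȳ = 1441500.00 / 20150.00 = 71.54 mm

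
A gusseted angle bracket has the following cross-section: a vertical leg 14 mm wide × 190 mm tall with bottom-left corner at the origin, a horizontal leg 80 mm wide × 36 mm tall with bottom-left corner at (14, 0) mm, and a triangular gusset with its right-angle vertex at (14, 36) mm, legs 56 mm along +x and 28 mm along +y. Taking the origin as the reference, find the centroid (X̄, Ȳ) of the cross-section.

vertical leg: A = 14 × 190 = 2660.00, centroid at (7.00, 95.00).
horizontal leg: A = 80 × 36 = 2880.00, centroid at (54.00, 18.00).
gusset: A = ½·56·28 = 784.00, centroid at (32.67, 45.33).
ΣA = 6324.00 mm²
ΣAX̄ = (2660.00)(7.00) + (2880.00)(54.00) + (784.00)(32.67) = 199750.67 mm³
ΣAȲ = (2660.00)(95.00) + (2880.00)(18.00) + (784.00)(45.33) = 340081.33 mm³
X̄ = 199750.67 / 6324.00 = 31.59 mm
Ȳ = 340081.33 / 6324.00 = 53.78 mm

X̄ = 31.59 mm, Ȳ = 53.78 mm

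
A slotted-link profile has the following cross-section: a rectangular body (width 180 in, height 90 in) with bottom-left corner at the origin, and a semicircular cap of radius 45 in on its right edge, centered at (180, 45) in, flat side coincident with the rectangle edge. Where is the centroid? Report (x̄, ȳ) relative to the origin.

x̄ = 107.91 in, ȳ = 45.00 in

Part | A | x̄ᵢ | ȳᵢ | A·x̄ᵢ | A·ȳᵢ
rectangular body | 16200.00 | 90.00 | 45.00 | 1458000.00 | 729000.00
semicircular end | 3180.86 | 199.10 | 45.00 | 633305.26 | 143138.82
Σ | 19380.86 |  |  | 2091305.26 | 872138.82
x̄ = 2091305.26 / 19380.86 = 107.91 in
ȳ = 872138.82 / 19380.86 = 45.00 in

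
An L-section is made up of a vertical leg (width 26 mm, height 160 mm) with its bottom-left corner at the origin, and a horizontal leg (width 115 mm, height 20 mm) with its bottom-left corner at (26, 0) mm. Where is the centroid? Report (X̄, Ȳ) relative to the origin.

X̄ = 38.10 mm, Ȳ = 55.08 mm

vertical leg: A = 26 × 160 = 4160.00, centroid at (13.00, 80.00).
horizontal leg: A = 115 × 20 = 2300.00, centroid at (83.50, 10.00).
ΣA = 6460.00 mm²
ΣAX̄ = (4160.00)(13.00) + (2300.00)(83.50) = 246130.00 mm³
ΣAȲ = (4160.00)(80.00) + (2300.00)(10.00) = 355800.00 mm³
X̄ = 246130.00 / 6460.00 = 38.10 mm
Ȳ = 355800.00 / 6460.00 = 55.08 mm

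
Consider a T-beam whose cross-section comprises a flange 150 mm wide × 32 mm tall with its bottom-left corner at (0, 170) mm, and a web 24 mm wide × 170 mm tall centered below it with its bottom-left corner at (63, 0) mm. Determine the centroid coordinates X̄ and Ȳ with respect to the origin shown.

web: A = 24 × 170 = 4080.00, centroid at (75.00, 85.00).
flange: A = 150 × 32 = 4800.00, centroid at (75.00, 186.00).
ΣA = 8880.00 mm², ΣAX̄ = 666000.00 mm³, ΣAȲ = 1239600.00 mm³.
X̄ = 666000.00/8880.00 = 75.00 mm; Ȳ = 1239600.00/8880.00 = 139.59 mm.

X̄ = 75.00 mm, Ȳ = 139.59 mm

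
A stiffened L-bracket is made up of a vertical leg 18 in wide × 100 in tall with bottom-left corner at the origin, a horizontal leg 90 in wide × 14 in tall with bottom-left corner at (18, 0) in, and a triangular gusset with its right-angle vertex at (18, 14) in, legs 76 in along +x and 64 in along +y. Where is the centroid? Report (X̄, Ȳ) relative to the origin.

X̄ = 36.59 in, Ȳ = 33.64 in

vertical leg: A = 18 × 100 = 1800.00, centroid at (9.00, 50.00).
horizontal leg: A = 90 × 14 = 1260.00, centroid at (63.00, 7.00).
gusset: A = ½·76·64 = 2432.00, centroid at (43.33, 35.33).
ΣA = 5492.00 in²
ΣAX̄ = (1800.00)(9.00) + (1260.00)(63.00) + (2432.00)(43.33) = 200966.67 in³
ΣAȲ = (1800.00)(50.00) + (1260.00)(7.00) + (2432.00)(35.33) = 184750.67 in³
X̄ = 200966.67 / 5492.00 = 36.59 in
Ȳ = 184750.67 / 5492.00 = 33.64 in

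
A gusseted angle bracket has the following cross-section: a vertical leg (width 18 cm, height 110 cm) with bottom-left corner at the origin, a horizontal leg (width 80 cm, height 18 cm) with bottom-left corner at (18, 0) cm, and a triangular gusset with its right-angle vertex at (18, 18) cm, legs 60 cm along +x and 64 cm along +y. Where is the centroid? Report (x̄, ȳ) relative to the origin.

x̄ = 32.64 cm, ȳ = 36.96 cm

vertical leg: A = 18 × 110 = 1980.00, centroid at (9.00, 55.00).
horizontal leg: A = 80 × 18 = 1440.00, centroid at (58.00, 9.00).
gusset: A = ½·60·64 = 1920.00, centroid at (38.00, 39.33).
ΣA = 5340.00 cm²
ΣAx̄ = (1980.00)(9.00) + (1440.00)(58.00) + (1920.00)(38.00) = 174300.00 cm³
ΣAȳ = (1980.00)(55.00) + (1440.00)(9.00) + (1920.00)(39.33) = 197380.00 cm³
x̄ = 174300.00 / 5340.00 = 32.64 cm
ȳ = 197380.00 / 5340.00 = 36.96 cm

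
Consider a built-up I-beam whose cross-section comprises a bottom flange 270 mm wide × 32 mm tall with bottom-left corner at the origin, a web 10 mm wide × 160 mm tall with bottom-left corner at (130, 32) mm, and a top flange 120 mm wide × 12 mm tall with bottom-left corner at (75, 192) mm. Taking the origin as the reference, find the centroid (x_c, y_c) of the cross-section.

bottom flange: A = 270 × 32 = 8640.00, centroid at (135.00, 16.00).
web: A = 10 × 160 = 1600.00, centroid at (135.00, 112.00).
top flange: A = 120 × 12 = 1440.00, centroid at (135.00, 198.00).
ΣA = 11680.00 mm²
ΣAx_c = (8640.00)(135.00) + (1600.00)(135.00) + (1440.00)(135.00) = 1576800.00 mm³
ΣAy_c = (8640.00)(16.00) + (1600.00)(112.00) + (1440.00)(198.00) = 602560.00 mm³
x_c = 1576800.00 / 11680.00 = 135.00 mm
y_c = 602560.00 / 11680.00 = 51.59 mm

x_c = 135.00 mm, y_c = 51.59 mm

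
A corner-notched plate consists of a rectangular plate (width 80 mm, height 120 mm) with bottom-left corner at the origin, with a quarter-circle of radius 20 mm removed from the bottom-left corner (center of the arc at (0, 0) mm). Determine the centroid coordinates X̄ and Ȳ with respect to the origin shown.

X̄ = 41.07 mm, Ȳ = 61.74 mm

plate: A = 80 × 120 = 9600.00, centroid at (40.00, 60.00).
removed quarter-circle: A = −¼π·20² = -314.16, centroid at (8.49, 8.49).
ΣA = 9285.84 mm²
ΣAX̄ = (9600.00)(40.00) + (-314.16)(8.49) = 381333.33 mm³
ΣAȲ = (9600.00)(60.00) + (-314.16)(8.49) = 573333.33 mm³
X̄ = 381333.33 / 9285.84 = 41.07 mm
Ȳ = 573333.33 / 9285.84 = 61.74 mm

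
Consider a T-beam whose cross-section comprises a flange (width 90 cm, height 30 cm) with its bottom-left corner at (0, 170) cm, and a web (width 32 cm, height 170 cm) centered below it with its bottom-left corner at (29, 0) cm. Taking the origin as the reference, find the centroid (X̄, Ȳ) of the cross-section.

X̄ = 45.00 cm, Ȳ = 118.17 cm

Part | A | x̄ᵢ | ȳᵢ | A·x̄ᵢ | A·ȳᵢ
web | 5440.00 | 45.00 | 85.00 | 244800.00 | 462400.00
flange | 2700.00 | 45.00 | 185.00 | 121500.00 | 499500.00
Σ | 8140.00 |  |  | 366300.00 | 961900.00
X̄ = 366300.00 / 8140.00 = 45.00 cm
Ȳ = 961900.00 / 8140.00 = 118.17 cm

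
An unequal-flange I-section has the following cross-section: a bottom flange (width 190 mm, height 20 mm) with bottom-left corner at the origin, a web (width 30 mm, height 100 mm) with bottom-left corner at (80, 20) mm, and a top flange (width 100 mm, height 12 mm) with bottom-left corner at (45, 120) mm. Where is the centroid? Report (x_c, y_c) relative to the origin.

Part | A | x̄ᵢ | ȳᵢ | A·x̄ᵢ | A·ȳᵢ
bottom flange | 3800.00 | 95.00 | 10.00 | 361000.00 | 38000.00
web | 3000.00 | 95.00 | 70.00 | 285000.00 | 210000.00
top flange | 1200.00 | 95.00 | 126.00 | 114000.00 | 151200.00
Σ | 8000.00 |  |  | 760000.00 | 399200.00
x_c = 760000.00 / 8000.00 = 95.00 mm
y_c = 399200.00 / 8000.00 = 49.90 mm

x_c = 95.00 mm, y_c = 49.90 mm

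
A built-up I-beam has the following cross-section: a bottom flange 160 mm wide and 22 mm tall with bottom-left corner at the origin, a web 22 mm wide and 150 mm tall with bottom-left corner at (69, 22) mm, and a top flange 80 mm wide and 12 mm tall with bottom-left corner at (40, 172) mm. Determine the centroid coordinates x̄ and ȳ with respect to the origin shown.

bottom flange: A = 160 × 22 = 3520.00, centroid at (80.00, 11.00).
web: A = 22 × 150 = 3300.00, centroid at (80.00, 97.00).
top flange: A = 80 × 12 = 960.00, centroid at (80.00, 178.00).
ΣA = 7780.00 mm², ΣAx̄ = 622400.00 mm³, ΣAȳ = 529700.00 mm³.
x̄ = 622400.00/7780.00 = 80.00 mm; ȳ = 529700.00/7780.00 = 68.08 mm.

x̄ = 80.00 mm, ȳ = 68.08 mm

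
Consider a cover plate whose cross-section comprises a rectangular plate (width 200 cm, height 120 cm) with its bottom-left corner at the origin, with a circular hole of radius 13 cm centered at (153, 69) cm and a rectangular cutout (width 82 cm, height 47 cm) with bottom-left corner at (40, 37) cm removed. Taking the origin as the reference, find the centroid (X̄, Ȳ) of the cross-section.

plate: A = 200 × 120 = 24000.00, centroid at (100.00, 60.00).
hole 1: A = −π·13² = -530.93, centroid at (153.00, 69.00).
hole 2: A = −(82 × 47) = -3854.00, centroid at (81.00, 60.50).
ΣA = 19615.07 cm²
ΣAX̄ = (24000.00)(100.00) + (-530.93)(153.00) + (-3854.00)(81.00) = 2006593.84 cm³
ΣAȲ = (24000.00)(60.00) + (-530.93)(69.00) + (-3854.00)(60.50) = 1170198.89 cm³
X̄ = 2006593.84 / 19615.07 = 102.30 cm
Ȳ = 1170198.89 / 19615.07 = 59.66 cm

X̄ = 102.30 cm, Ȳ = 59.66 cm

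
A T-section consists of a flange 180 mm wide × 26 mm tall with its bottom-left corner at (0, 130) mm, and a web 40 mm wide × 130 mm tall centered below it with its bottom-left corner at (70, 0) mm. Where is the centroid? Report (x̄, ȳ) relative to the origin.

x̄ = 90.00 mm, ȳ = 101.95 mm

web: A = 40 × 130 = 5200.00, centroid at (90.00, 65.00).
flange: A = 180 × 26 = 4680.00, centroid at (90.00, 143.00).
ΣA = 9880.00 mm², ΣAx̄ = 889200.00 mm³, ΣAȳ = 1007240.00 mm³.
x̄ = 889200.00/9880.00 = 90.00 mm; ȳ = 1007240.00/9880.00 = 101.95 mm.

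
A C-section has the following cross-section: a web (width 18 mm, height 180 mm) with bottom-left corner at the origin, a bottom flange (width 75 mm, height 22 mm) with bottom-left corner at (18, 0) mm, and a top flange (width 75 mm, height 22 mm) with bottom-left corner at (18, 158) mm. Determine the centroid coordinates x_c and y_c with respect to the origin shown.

web: A = 18 × 180 = 3240.00, centroid at (9.00, 90.00).
bottom flange: A = 75 × 22 = 1650.00, centroid at (55.50, 11.00).
top flange: A = 75 × 22 = 1650.00, centroid at (55.50, 169.00).
ΣA = 6540.00 mm²
ΣAx_c = (3240.00)(9.00) + (1650.00)(55.50) + (1650.00)(55.50) = 212310.00 mm³
ΣAy_c = (3240.00)(90.00) + (1650.00)(11.00) + (1650.00)(169.00) = 588600.00 mm³
x_c = 212310.00 / 6540.00 = 32.46 mm
y_c = 588600.00 / 6540.00 = 90.00 mm

x_c = 32.46 mm, y_c = 90.00 mm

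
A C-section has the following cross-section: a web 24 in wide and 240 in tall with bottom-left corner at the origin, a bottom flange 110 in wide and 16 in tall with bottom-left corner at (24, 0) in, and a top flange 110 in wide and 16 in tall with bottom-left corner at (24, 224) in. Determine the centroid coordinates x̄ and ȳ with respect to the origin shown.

x̄ = 37.41 in, ȳ = 120.00 in

Part | A | x̄ᵢ | ȳᵢ | A·x̄ᵢ | A·ȳᵢ
web | 5760.00 | 12.00 | 120.00 | 69120.00 | 691200.00
bottom flange | 1760.00 | 79.00 | 8.00 | 139040.00 | 14080.00
top flange | 1760.00 | 79.00 | 232.00 | 139040.00 | 408320.00
Σ | 9280.00 |  |  | 347200.00 | 1113600.00
x̄ = 347200.00 / 9280.00 = 37.41 in
ȳ = 1113600.00 / 9280.00 = 120.00 in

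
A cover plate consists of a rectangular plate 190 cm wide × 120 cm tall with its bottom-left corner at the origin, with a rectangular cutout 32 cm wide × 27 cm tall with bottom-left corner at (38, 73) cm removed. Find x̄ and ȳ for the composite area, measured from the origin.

x̄ = 96.61 cm, ȳ = 58.96 cm

plate: A = 190 × 120 = 22800.00, centroid at (95.00, 60.00).
hole: A = −(32 × 27) = -864.00, centroid at (54.00, 86.50).
ΣA = 21936.00 cm²
ΣAx̄ = (22800.00)(95.00) + (-864.00)(54.00) = 2119344.00 cm³
ΣAȳ = (22800.00)(60.00) + (-864.00)(86.50) = 1293264.00 cm³
x̄ = 2119344.00 / 21936.00 = 96.61 cm
ȳ = 1293264.00 / 21936.00 = 58.96 cm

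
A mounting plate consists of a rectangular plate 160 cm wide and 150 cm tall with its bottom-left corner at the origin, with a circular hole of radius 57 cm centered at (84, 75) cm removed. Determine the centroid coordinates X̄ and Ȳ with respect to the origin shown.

plate: A = 160 × 150 = 24000.00, centroid at (80.00, 75.00).
hole: A = −π·57² = -10207.03, centroid at (84.00, 75.00).
ΣA = 13792.97 cm², ΣAX̄ = 1062609.10 cm³, ΣAȲ = 1034472.41 cm³.
X̄ = 1062609.10/13792.97 = 77.04 cm; Ȳ = 1034472.41/13792.97 = 75.00 cm.

X̄ = 77.04 cm, Ȳ = 75.00 cm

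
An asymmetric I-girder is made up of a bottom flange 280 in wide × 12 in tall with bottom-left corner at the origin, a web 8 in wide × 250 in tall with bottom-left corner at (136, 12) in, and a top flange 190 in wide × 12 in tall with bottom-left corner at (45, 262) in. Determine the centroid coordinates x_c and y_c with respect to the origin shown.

Part | A | x̄ᵢ | ȳᵢ | A·x̄ᵢ | A·ȳᵢ
bottom flange | 3360.00 | 140.00 | 6.00 | 470400.00 | 20160.00
web | 2000.00 | 140.00 | 137.00 | 280000.00 | 274000.00
top flange | 2280.00 | 140.00 | 268.00 | 319200.00 | 611040.00
Σ | 7640.00 |  |  | 1069600.00 | 905200.00
x_c = 1069600.00 / 7640.00 = 140.00 in
y_c = 905200.00 / 7640.00 = 118.48 in

x_c = 140.00 in, y_c = 118.48 in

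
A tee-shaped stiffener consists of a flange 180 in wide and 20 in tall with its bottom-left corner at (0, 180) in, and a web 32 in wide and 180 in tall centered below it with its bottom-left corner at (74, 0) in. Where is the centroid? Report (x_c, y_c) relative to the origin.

web: A = 32 × 180 = 5760.00, centroid at (90.00, 90.00).
flange: A = 180 × 20 = 3600.00, centroid at (90.00, 190.00).
ΣA = 9360.00 in²
ΣAx_c = (5760.00)(90.00) + (3600.00)(90.00) = 842400.00 in³
ΣAy_c = (5760.00)(90.00) + (3600.00)(190.00) = 1202400.00 in³
x_c = 842400.00 / 9360.00 = 90.00 in
y_c = 1202400.00 / 9360.00 = 128.46 in

x_c = 90.00 in, y_c = 128.46 in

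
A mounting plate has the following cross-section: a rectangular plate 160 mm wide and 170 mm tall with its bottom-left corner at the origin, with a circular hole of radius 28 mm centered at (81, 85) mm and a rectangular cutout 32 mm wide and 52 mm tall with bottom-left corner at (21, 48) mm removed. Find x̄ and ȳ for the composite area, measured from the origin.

x̄ = 82.99 mm, ȳ = 85.79 mm

plate: A = 160 × 170 = 27200.00, centroid at (80.00, 85.00).
hole 1: A = −π·28² = -2463.01, centroid at (81.00, 85.00).
hole 2: A = −(32 × 52) = -1664.00, centroid at (37.00, 74.00).
ΣA = 23072.99 mm², ΣAx̄ = 1914928.30 mm³, ΣAȳ = 1979508.27 mm³.
x̄ = 1914928.30/23072.99 = 82.99 mm; ȳ = 1979508.27/23072.99 = 85.79 mm.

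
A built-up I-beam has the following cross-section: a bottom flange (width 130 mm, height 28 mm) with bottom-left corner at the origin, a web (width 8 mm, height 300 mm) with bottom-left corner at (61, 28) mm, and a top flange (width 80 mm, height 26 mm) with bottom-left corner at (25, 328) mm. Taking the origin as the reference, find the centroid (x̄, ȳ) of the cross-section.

bottom flange: A = 130 × 28 = 3640.00, centroid at (65.00, 14.00).
web: A = 8 × 300 = 2400.00, centroid at (65.00, 178.00).
top flange: A = 80 × 26 = 2080.00, centroid at (65.00, 341.00).
ΣA = 8120.00 mm², ΣAx̄ = 527800.00 mm³, ΣAȳ = 1187440.00 mm³.
x̄ = 527800.00/8120.00 = 65.00 mm; ȳ = 1187440.00/8120.00 = 146.24 mm.

x̄ = 65.00 mm, ȳ = 146.24 mm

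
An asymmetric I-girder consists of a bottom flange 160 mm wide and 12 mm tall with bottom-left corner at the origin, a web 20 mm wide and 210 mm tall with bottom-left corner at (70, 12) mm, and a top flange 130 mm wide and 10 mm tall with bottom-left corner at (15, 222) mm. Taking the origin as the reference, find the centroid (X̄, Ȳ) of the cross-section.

bottom flange: A = 160 × 12 = 1920.00, centroid at (80.00, 6.00).
web: A = 20 × 210 = 4200.00, centroid at (80.00, 117.00).
top flange: A = 130 × 10 = 1300.00, centroid at (80.00, 227.00).
ΣA = 7420.00 mm², ΣAX̄ = 593600.00 mm³, ΣAȲ = 798020.00 mm³.
X̄ = 593600.00/7420.00 = 80.00 mm; Ȳ = 798020.00/7420.00 = 107.55 mm.

X̄ = 80.00 mm, Ȳ = 107.55 mm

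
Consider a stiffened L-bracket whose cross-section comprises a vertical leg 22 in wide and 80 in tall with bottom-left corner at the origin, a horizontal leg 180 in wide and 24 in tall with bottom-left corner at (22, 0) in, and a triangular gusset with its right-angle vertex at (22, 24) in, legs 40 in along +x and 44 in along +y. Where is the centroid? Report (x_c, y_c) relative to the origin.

vertical leg: A = 22 × 80 = 1760.00, centroid at (11.00, 40.00).
horizontal leg: A = 180 × 24 = 4320.00, centroid at (112.00, 12.00).
gusset: A = ½·40·44 = 880.00, centroid at (35.33, 38.67).
ΣA = 6960.00 in², ΣAx_c = 534293.33 in³, ΣAy_c = 156266.67 in³.
x_c = 534293.33/6960.00 = 76.77 in; y_c = 156266.67/6960.00 = 22.45 in.

x_c = 76.77 in, y_c = 22.45 in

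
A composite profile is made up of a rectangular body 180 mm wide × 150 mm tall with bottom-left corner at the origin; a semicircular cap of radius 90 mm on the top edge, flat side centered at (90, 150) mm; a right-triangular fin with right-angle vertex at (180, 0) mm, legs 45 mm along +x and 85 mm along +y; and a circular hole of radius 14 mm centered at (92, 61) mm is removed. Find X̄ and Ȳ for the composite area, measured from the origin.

X̄ = 94.87 mm, Ȳ = 108.15 mm

rectangular body: A = 180 × 150 = 27000.00, centroid at (90.00, 75.00).
semicircular top: A = ½π·90² = 12723.45, centroid at (90.00, 188.20).
triangular fin: A = ½·45·85 = 1912.50, centroid at (195.00, 28.33).
hole: A = −π·14² = -615.75, centroid at (92.00, 61.00).
ΣA = 41020.20 mm²
ΣAX̄ = (27000.00)(90.00) + (12723.45)(90.00) + (1912.50)(195.00) + (-615.75)(92.00) = 3891398.82 mm³
ΣAȲ = (27000.00)(75.00) + (12723.45)(188.20) + (1912.50)(28.33) + (-615.75)(61.00) = 4436144.16 mm³
X̄ = 3891398.82 / 41020.20 = 94.87 mm
Ȳ = 4436144.16 / 41020.20 = 108.15 mm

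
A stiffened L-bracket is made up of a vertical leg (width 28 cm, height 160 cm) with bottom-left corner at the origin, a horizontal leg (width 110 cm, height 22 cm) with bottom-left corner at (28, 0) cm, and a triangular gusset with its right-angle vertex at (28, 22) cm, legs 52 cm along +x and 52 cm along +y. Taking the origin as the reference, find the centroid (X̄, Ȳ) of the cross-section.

X̄ = 39.37 cm, Ȳ = 53.10 cm

vertical leg: A = 28 × 160 = 4480.00, centroid at (14.00, 80.00).
horizontal leg: A = 110 × 22 = 2420.00, centroid at (83.00, 11.00).
gusset: A = ½·52·52 = 1352.00, centroid at (45.33, 39.33).
ΣA = 8252.00 cm², ΣAX̄ = 324870.67 cm³, ΣAȲ = 438198.67 cm³.
X̄ = 324870.67/8252.00 = 39.37 cm; Ȳ = 438198.67/8252.00 = 53.10 cm.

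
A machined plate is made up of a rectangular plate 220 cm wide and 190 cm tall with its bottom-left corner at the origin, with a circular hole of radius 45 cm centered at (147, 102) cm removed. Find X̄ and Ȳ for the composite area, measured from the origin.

X̄ = 103.36 cm, Ȳ = 93.74 cm

plate: A = 220 × 190 = 41800.00, centroid at (110.00, 95.00).
hole: A = −π·45² = -6361.73, centroid at (147.00, 102.00).
ΣA = 35438.27 cm², ΣAX̄ = 3662826.41 cm³, ΣAȲ = 3322104.04 cm³.
X̄ = 3662826.41/35438.27 = 103.36 cm; Ȳ = 3322104.04/35438.27 = 93.74 cm.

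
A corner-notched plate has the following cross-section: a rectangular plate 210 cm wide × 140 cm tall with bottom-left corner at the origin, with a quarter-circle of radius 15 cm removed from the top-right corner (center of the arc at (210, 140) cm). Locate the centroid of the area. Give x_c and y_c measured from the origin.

x_c = 104.40 cm, y_c = 69.62 cm

plate: A = 210 × 140 = 29400.00, centroid at (105.00, 70.00).
removed quarter-circle: A = −¼π·15² = -176.71, centroid at (203.63, 133.63).
ΣA = 29223.29 cm²
ΣAx_c = (29400.00)(105.00) + (-176.71)(203.63) = 3051014.94 cm³
ΣAy_c = (29400.00)(70.00) + (-176.71)(133.63) = 2034384.96 cm³
x_c = 3051014.94 / 29223.29 = 104.40 cm
y_c = 2034384.96 / 29223.29 = 69.62 cm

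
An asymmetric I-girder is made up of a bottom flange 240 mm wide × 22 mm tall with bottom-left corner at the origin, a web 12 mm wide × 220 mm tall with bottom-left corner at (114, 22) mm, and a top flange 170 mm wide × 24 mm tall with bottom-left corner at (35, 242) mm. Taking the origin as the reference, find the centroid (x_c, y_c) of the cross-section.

x_c = 120.00 mm, y_c = 120.24 mm

bottom flange: A = 240 × 22 = 5280.00, centroid at (120.00, 11.00).
web: A = 12 × 220 = 2640.00, centroid at (120.00, 132.00).
top flange: A = 170 × 24 = 4080.00, centroid at (120.00, 254.00).
ΣA = 12000.00 mm², ΣAx_c = 1440000.00 mm³, ΣAy_c = 1442880.00 mm³.
x_c = 1440000.00/12000.00 = 120.00 mm; y_c = 1442880.00/12000.00 = 120.24 mm.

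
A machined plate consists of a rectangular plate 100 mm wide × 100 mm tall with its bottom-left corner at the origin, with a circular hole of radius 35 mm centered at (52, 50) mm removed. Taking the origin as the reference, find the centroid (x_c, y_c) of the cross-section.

plate: A = 100 × 100 = 10000.00, centroid at (50.00, 50.00).
hole: A = −π·35² = -3848.45, centroid at (52.00, 50.00).
ΣA = 6151.55 mm²
ΣAx_c = (10000.00)(50.00) + (-3848.45)(52.00) = 299880.55 mm³
ΣAy_c = (10000.00)(50.00) + (-3848.45)(50.00) = 307577.45 mm³
x_c = 299880.55 / 6151.55 = 48.75 mm
y_c = 307577.45 / 6151.55 = 50.00 mm

x_c = 48.75 mm, y_c = 50.00 mm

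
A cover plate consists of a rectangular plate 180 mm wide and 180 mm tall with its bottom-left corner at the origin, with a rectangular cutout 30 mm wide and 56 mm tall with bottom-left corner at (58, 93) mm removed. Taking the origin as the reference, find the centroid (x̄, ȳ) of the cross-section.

x̄ = 90.93 mm, ȳ = 88.30 mm

plate: A = 180 × 180 = 32400.00, centroid at (90.00, 90.00).
hole: A = −(30 × 56) = -1680.00, centroid at (73.00, 121.00).
ΣA = 30720.00 mm², ΣAx̄ = 2793360.00 mm³, ΣAȳ = 2712720.00 mm³.
x̄ = 2793360.00/30720.00 = 90.93 mm; ȳ = 2712720.00/30720.00 = 88.30 mm.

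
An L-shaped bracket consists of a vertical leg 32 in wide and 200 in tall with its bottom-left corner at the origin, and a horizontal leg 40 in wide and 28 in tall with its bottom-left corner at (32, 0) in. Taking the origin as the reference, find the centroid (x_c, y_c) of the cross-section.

x_c = 21.36 in, y_c = 87.19 in

vertical leg: A = 32 × 200 = 6400.00, centroid at (16.00, 100.00).
horizontal leg: A = 40 × 28 = 1120.00, centroid at (52.00, 14.00).
ΣA = 7520.00 in²
ΣAx_c = (6400.00)(16.00) + (1120.00)(52.00) = 160640.00 in³
ΣAy_c = (6400.00)(100.00) + (1120.00)(14.00) = 655680.00 in³
x_c = 160640.00 / 7520.00 = 21.36 in
y_c = 655680.00 / 7520.00 = 87.19 in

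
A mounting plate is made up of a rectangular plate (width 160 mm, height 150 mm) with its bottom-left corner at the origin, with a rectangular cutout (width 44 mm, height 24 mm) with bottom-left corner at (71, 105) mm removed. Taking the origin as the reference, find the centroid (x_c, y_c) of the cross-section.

plate: A = 160 × 150 = 24000.00, centroid at (80.00, 75.00).
hole: A = −(44 × 24) = -1056.00, centroid at (93.00, 117.00).
ΣA = 22944.00 mm²
ΣAx_c = (24000.00)(80.00) + (-1056.00)(93.00) = 1821792.00 mm³
ΣAy_c = (24000.00)(75.00) + (-1056.00)(117.00) = 1676448.00 mm³
x_c = 1821792.00 / 22944.00 = 79.40 mm
y_c = 1676448.00 / 22944.00 = 73.07 mm

x_c = 79.40 mm, y_c = 73.07 mm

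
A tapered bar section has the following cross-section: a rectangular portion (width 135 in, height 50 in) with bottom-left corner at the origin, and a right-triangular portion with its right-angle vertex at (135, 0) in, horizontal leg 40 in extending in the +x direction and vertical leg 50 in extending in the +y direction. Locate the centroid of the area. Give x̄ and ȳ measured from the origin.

rectangular portion: A = 135 × 50 = 6750.00, centroid at (67.50, 25.00).
triangular portion: A = ½·40·50 = 1000.00, centroid at (148.33, 16.67).
ΣA = 7750.00 in²
ΣAx̄ = (6750.00)(67.50) + (1000.00)(148.33) = 603958.33 in³
ΣAȳ = (6750.00)(25.00) + (1000.00)(16.67) = 185416.67 in³
x̄ = 603958.33 / 7750.00 = 77.93 in
ȳ = 185416.67 / 7750.00 = 23.92 in

x̄ = 77.93 in, ȳ = 23.92 in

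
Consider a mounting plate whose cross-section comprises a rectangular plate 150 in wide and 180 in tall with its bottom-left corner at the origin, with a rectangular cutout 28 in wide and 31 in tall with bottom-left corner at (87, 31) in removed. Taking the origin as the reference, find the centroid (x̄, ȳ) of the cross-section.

Part | A | x̄ᵢ | ȳᵢ | A·x̄ᵢ | A·ȳᵢ
plate | 27000.00 | 75.00 | 90.00 | 2025000.00 | 2430000.00
hole | -868.00 | 101.00 | 46.50 | -87668.00 | -40362.00
Σ | 26132.00 |  |  | 1937332.00 | 2389638.00
x̄ = 1937332.00 / 26132.00 = 74.14 in
ȳ = 2389638.00 / 26132.00 = 91.44 in

x̄ = 74.14 in, ȳ = 91.44 in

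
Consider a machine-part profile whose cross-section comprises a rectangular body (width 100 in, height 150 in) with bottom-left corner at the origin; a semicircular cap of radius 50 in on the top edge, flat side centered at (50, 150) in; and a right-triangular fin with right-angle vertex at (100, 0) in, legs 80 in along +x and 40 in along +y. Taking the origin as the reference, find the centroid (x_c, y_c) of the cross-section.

rectangular body: A = 100 × 150 = 15000.00, centroid at (50.00, 75.00).
semicircular top: A = ½π·50² = 3926.99, centroid at (50.00, 171.22).
triangular fin: A = ½·80·40 = 1600.00, centroid at (126.67, 13.33).
ΣA = 20526.99 in²
ΣAx_c = (15000.00)(50.00) + (3926.99)(50.00) + (1600.00)(126.67) = 1149016.21 in³
ΣAy_c = (15000.00)(75.00) + (3926.99)(171.22) + (1600.00)(13.33) = 1818715.29 in³
x_c = 1149016.21 / 20526.99 = 55.98 in
y_c = 1818715.29 / 20526.99 = 88.60 in

x_c = 55.98 in, y_c = 88.60 in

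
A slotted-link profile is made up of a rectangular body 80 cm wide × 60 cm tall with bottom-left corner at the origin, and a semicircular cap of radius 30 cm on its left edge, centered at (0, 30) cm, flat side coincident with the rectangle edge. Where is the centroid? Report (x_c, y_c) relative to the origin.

x_c = 28.00 cm, y_c = 30.00 cm

Part | A | x̄ᵢ | ȳᵢ | A·x̄ᵢ | A·ȳᵢ
rectangular body | 4800.00 | 40.00 | 30.00 | 192000.00 | 144000.00
semicircular end | 1413.72 | -12.73 | 30.00 | -18000.00 | 42411.50
Σ | 6213.72 |  |  | 174000.00 | 186411.50
x_c = 174000.00 / 6213.72 = 28.00 cm
y_c = 186411.50 / 6213.72 = 30.00 cm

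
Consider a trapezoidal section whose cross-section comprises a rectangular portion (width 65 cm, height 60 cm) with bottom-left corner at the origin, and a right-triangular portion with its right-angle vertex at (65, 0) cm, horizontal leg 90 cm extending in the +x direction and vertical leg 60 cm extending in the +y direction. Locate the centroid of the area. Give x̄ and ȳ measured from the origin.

rectangular portion: A = 65 × 60 = 3900.00, centroid at (32.50, 30.00).
triangular portion: A = ½·90·60 = 2700.00, centroid at (95.00, 20.00).
ΣA = 6600.00 cm²
ΣAx̄ = (3900.00)(32.50) + (2700.00)(95.00) = 383250.00 cm³
ΣAȳ = (3900.00)(30.00) + (2700.00)(20.00) = 171000.00 cm³
x̄ = 383250.00 / 6600.00 = 58.07 cm
ȳ = 171000.00 / 6600.00 = 25.91 cm

x̄ = 58.07 cm, ȳ = 25.91 cm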